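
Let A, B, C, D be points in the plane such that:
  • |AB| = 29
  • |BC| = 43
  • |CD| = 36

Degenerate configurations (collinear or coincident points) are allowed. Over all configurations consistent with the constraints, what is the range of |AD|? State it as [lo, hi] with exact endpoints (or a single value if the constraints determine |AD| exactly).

|AD| ∈ [0, 108]  (≈ [0.0000, 108.0000])

|AB| ∈ {29}
|BC| ∈ {43}
|CD| ∈ {36}
|AC| ∈ [14, 72]
|BD| ∈ [7, 79]
|AD| ∈ [0, 108]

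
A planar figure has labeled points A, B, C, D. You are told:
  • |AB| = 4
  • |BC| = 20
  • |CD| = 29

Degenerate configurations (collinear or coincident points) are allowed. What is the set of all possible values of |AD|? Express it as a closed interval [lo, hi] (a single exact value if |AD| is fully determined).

|AB| ∈ {4}
|BC| ∈ {20}
|CD| ∈ {29}
|AC| ∈ [16, 24]
|BD| ∈ [9, 49]
|AD| ∈ [5, 53]

|AD| ∈ [5, 53]  (≈ [5.0000, 53.0000])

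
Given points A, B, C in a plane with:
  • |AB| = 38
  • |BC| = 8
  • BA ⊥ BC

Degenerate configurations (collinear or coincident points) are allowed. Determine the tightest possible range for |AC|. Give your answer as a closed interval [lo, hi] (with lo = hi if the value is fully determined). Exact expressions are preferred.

|AB| ∈ {38}
|BC| ∈ {8}
|AC| ∈ {2·√(377)}

|AC| = 2·√(377)  (≈ 38.8330)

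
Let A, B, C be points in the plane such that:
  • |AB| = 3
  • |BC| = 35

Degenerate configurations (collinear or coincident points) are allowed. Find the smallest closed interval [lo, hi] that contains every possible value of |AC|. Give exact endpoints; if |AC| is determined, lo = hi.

|AB| ∈ {3}
|BC| ∈ {35}
|AC| ∈ [32, 38]

|AC| ∈ [32, 38]  (≈ [32.0000, 38.0000])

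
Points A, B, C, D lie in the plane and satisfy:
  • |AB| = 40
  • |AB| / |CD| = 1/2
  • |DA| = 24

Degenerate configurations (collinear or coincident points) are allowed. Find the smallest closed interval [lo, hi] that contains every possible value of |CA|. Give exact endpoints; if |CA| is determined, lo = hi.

|CA| ∈ [56, 104]  (≈ [56.0000, 104.0000])

|AB| ∈ {40}
|AD| ∈ {24}
|CD| ∈ {80}
|BD| ∈ [16, 64]
|AC| ∈ [56, 104]
|BC| ∈ [16, 144]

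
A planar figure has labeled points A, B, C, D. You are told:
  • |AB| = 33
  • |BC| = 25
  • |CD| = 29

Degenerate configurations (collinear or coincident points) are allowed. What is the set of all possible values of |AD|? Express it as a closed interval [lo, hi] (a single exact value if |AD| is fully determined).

|AD| ∈ [0, 87]  (≈ [0.0000, 87.0000])

|AB| ∈ {33}
|BC| ∈ {25}
|CD| ∈ {29}
|AC| ∈ [8, 58]
|BD| ∈ [4, 54]
|AD| ∈ [0, 87]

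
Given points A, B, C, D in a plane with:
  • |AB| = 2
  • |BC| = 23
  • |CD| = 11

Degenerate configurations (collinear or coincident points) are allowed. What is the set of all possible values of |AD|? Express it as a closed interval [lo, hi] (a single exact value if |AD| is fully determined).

|AB| ∈ {2}
|BC| ∈ {23}
|CD| ∈ {11}
|AC| ∈ [21, 25]
|BD| ∈ [12, 34]
|AD| ∈ [10, 36]

|AD| ∈ [10, 36]  (≈ [10.0000, 36.0000])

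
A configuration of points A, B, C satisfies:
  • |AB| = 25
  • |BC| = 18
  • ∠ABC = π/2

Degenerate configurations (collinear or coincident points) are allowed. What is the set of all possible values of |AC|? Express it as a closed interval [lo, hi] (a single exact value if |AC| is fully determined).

|AB| ∈ {25}
|BC| ∈ {18}
|AC| ∈ {√(949)}

|AC| = √(949)  (≈ 30.8058)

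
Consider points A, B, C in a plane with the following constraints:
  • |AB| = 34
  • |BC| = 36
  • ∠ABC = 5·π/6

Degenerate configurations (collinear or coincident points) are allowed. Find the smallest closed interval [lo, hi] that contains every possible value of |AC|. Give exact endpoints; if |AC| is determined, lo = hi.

|AC| = 2·√(306·√(3) + 613)  (≈ 67.6168)

|AB| ∈ {34}
|BC| ∈ {36}
|AC| ∈ {2·√(306·√(3) + 613)}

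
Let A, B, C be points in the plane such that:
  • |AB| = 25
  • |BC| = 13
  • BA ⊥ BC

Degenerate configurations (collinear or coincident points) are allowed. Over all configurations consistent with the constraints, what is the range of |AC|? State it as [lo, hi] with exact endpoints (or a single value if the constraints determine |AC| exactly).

|AB| ∈ {25}
|BC| ∈ {13}
|AC| ∈ {√(794)}

|AC| = √(794)  (≈ 28.1780)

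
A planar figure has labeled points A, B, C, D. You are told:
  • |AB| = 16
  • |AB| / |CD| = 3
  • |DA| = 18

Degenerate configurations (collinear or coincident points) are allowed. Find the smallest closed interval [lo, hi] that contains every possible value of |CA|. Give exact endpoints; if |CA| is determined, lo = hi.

|CA| ∈ [38/3, 70/3]  (≈ [12.6667, 23.3333])

|AB| ∈ {16}
|AD| ∈ {18}
|CD| ∈ {16/3}
|BD| ∈ [2, 34]
|AC| ∈ [38/3, 70/3]
|BC| ∈ [0, 118/3]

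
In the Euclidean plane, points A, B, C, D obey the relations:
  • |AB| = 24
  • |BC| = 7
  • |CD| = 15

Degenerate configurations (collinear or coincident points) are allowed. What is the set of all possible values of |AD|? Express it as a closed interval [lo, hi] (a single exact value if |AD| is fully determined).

|AB| ∈ {24}
|BC| ∈ {7}
|CD| ∈ {15}
|AC| ∈ [17, 31]
|BD| ∈ [8, 22]
|AD| ∈ [2, 46]

|AD| ∈ [2, 46]  (≈ [2.0000, 46.0000])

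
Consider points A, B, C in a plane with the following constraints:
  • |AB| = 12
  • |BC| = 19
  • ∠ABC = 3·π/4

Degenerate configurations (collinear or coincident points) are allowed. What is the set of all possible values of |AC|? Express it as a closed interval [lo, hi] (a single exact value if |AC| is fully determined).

|AB| ∈ {12}
|BC| ∈ {19}
|AC| ∈ {√(228·√(2) + 505)}

|AC| = √(228·√(2) + 505)  (≈ 28.7653)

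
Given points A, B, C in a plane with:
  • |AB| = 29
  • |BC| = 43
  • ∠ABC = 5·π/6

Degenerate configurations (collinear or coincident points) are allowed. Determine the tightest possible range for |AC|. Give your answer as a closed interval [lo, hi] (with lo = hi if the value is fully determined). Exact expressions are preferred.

|AB| ∈ {29}
|BC| ∈ {43}
|AC| ∈ {√(1247·√(3) + 2690)}

|AC| = √(1247·√(3) + 2690)  (≈ 69.6410)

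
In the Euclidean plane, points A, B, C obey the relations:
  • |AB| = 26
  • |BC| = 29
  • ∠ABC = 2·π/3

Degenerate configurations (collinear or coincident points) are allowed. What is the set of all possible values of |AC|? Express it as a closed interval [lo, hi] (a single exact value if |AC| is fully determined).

|AB| ∈ {26}
|BC| ∈ {29}
|AC| ∈ {√(2271)}

|AC| = √(2271)  (≈ 47.6550)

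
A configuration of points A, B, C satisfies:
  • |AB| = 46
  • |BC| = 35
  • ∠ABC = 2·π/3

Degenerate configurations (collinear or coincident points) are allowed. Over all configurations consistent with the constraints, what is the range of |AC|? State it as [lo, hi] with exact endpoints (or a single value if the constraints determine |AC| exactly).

|AC| = √(4951)  (≈ 70.3633)

|AB| ∈ {46}
|BC| ∈ {35}
|AC| ∈ {√(4951)}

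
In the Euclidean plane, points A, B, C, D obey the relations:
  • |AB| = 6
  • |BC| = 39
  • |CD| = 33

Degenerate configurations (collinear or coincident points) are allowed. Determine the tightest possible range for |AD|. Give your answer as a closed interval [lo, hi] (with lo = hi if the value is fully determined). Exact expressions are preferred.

|AD| ∈ [0, 78]  (≈ [0.0000, 78.0000])

|AB| ∈ {6}
|BC| ∈ {39}
|CD| ∈ {33}
|AC| ∈ [33, 45]
|BD| ∈ [6, 72]
|AD| ∈ [0, 78]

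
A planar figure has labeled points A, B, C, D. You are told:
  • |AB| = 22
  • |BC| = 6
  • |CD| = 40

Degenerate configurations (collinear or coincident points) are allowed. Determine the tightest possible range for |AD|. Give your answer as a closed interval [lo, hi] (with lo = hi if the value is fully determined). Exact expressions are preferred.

|AB| ∈ {22}
|BC| ∈ {6}
|CD| ∈ {40}
|AC| ∈ [16, 28]
|BD| ∈ [34, 46]
|AD| ∈ [12, 68]

|AD| ∈ [12, 68]  (≈ [12.0000, 68.0000])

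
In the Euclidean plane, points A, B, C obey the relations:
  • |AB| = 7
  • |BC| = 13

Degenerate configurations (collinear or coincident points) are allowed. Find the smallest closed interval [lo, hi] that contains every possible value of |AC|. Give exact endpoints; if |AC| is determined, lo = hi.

|AB| ∈ {7}
|BC| ∈ {13}
|AC| ∈ [6, 20]

|AC| ∈ [6, 20]  (≈ [6.0000, 20.0000])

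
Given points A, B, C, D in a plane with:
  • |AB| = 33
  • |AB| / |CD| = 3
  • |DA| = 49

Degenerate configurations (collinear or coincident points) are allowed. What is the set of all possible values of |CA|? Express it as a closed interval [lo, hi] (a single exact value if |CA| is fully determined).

|AB| ∈ {33}
|AD| ∈ {49}
|CD| ∈ {11}
|BD| ∈ [16, 82]
|AC| ∈ [38, 60]
|BC| ∈ [5, 93]

|CA| ∈ [38, 60]  (≈ [38.0000, 60.0000])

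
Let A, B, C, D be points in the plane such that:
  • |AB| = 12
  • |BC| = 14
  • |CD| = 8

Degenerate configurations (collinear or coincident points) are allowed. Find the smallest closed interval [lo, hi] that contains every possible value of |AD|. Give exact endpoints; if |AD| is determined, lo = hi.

|AD| ∈ [0, 34]  (≈ [0.0000, 34.0000])

|AB| ∈ {12}
|BC| ∈ {14}
|CD| ∈ {8}
|AC| ∈ [2, 26]
|BD| ∈ [6, 22]
|AD| ∈ [0, 34]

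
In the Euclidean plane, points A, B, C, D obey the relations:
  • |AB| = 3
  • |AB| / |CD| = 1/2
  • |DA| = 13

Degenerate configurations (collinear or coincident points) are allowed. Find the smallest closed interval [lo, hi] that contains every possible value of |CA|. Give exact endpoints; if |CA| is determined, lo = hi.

|CA| ∈ [7, 19]  (≈ [7.0000, 19.0000])

|AB| ∈ {3}
|AD| ∈ {13}
|CD| ∈ {6}
|BD| ∈ [10, 16]
|AC| ∈ [7, 19]
|BC| ∈ [4, 22]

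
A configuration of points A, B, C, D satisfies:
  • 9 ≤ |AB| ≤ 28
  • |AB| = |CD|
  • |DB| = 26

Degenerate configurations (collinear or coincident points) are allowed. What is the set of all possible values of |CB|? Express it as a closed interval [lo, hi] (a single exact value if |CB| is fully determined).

|CB| ∈ [0, 54]  (≈ [0.0000, 54.0000])

|AB| ∈ [9, 28]
|BD| ∈ {26}
|CD| ∈ [9, 28]
|AD| ∈ [0, 54]
|BC| ∈ [0, 54]
|AC| ∈ [0, 82]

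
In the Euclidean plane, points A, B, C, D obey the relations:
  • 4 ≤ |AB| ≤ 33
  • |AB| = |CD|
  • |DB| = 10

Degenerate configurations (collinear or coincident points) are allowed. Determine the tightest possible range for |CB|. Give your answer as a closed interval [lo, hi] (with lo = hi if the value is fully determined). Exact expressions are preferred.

|CB| ∈ [0, 43]  (≈ [0.0000, 43.0000])

|AB| ∈ [4, 33]
|BD| ∈ {10}
|CD| ∈ [4, 33]
|AD| ∈ [0, 43]
|BC| ∈ [0, 43]
|AC| ∈ [0, 76]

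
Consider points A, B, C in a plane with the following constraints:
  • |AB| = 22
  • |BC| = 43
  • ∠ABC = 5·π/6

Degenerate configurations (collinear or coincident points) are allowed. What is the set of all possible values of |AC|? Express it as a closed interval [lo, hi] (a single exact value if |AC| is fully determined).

|AB| ∈ {22}
|BC| ∈ {43}
|AC| ∈ {√(946·√(3) + 2333)}

|AC| = √(946·√(3) + 2333)  (≈ 63.0200)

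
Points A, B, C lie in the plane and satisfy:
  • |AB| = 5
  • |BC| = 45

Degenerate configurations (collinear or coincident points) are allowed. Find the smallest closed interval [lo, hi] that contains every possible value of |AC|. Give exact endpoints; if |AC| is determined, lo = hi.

|AB| ∈ {5}
|BC| ∈ {45}
|AC| ∈ [40, 50]

|AC| ∈ [40, 50]  (≈ [40.0000, 50.0000])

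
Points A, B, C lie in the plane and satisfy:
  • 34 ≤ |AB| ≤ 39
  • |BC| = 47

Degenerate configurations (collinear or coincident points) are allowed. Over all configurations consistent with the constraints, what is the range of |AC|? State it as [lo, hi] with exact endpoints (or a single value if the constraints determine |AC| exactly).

|AC| ∈ [8, 86]  (≈ [8.0000, 86.0000])

|AB| ∈ [34, 39]
|BC| ∈ {47}
|AC| ∈ [8, 86]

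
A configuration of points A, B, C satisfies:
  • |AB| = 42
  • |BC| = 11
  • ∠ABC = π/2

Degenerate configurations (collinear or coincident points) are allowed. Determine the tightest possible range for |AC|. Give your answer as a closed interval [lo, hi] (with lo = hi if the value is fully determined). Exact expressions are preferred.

|AC| = √(1885)  (≈ 43.4166)

|AB| ∈ {42}
|BC| ∈ {11}
|AC| ∈ {√(1885)}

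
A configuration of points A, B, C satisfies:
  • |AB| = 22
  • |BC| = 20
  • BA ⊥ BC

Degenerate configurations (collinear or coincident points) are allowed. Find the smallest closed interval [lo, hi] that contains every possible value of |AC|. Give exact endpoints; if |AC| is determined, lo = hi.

|AB| ∈ {22}
|BC| ∈ {20}
|AC| ∈ {2·√(221)}

|AC| = 2·√(221)  (≈ 29.7321)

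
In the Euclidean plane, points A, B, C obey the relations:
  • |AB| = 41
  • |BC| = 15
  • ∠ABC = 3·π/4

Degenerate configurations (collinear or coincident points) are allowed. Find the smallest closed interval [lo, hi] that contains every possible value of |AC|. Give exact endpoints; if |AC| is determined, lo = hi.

|AB| ∈ {41}
|BC| ∈ {15}
|AC| ∈ {√(615·√(2) + 1906)}

|AC| = √(615·√(2) + 1906)  (≈ 52.6853)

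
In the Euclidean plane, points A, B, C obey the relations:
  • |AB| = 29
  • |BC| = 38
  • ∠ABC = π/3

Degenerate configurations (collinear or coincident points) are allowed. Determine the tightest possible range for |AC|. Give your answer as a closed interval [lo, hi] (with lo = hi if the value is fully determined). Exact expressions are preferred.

|AB| ∈ {29}
|BC| ∈ {38}
|AC| ∈ {13·√(7)}

|AC| = 13·√(7)  (≈ 34.3948)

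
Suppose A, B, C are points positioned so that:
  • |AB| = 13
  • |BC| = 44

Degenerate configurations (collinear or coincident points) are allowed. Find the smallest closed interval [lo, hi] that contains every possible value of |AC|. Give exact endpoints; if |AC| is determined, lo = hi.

|AB| ∈ {13}
|BC| ∈ {44}
|AC| ∈ [31, 57]

|AC| ∈ [31, 57]  (≈ [31.0000, 57.0000])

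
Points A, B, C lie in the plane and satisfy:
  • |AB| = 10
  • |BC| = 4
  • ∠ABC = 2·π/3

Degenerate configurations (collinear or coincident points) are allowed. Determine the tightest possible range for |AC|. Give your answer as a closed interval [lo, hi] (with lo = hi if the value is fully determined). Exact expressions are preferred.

|AB| ∈ {10}
|BC| ∈ {4}
|AC| ∈ {2·√(39)}

|AC| = 2·√(39)  (≈ 12.4900)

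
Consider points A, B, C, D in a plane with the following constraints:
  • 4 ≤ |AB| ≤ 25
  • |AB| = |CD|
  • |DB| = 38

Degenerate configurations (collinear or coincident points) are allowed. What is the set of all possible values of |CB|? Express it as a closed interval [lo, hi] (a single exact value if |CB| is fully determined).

|AB| ∈ [4, 25]
|BD| ∈ {38}
|CD| ∈ [4, 25]
|AD| ∈ [13, 63]
|BC| ∈ [13, 63]
|AC| ∈ [0, 88]

|CB| ∈ [13, 63]  (≈ [13.0000, 63.0000])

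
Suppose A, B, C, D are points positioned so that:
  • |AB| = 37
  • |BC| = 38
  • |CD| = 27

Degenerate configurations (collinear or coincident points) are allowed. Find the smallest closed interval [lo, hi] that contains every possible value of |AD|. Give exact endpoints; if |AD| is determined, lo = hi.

|AB| ∈ {37}
|BC| ∈ {38}
|CD| ∈ {27}
|AC| ∈ [1, 75]
|BD| ∈ [11, 65]
|AD| ∈ [0, 102]

|AD| ∈ [0, 102]  (≈ [0.0000, 102.0000])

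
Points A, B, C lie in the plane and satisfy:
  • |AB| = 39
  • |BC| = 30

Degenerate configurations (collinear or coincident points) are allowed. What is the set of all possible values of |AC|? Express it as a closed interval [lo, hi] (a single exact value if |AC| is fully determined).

|AB| ∈ {39}
|BC| ∈ {30}
|AC| ∈ [9, 69]

|AC| ∈ [9, 69]  (≈ [9.0000, 69.0000])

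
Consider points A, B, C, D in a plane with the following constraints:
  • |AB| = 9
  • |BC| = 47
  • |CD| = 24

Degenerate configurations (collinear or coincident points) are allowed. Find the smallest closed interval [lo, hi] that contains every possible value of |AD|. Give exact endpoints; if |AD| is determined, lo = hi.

|AD| ∈ [14, 80]  (≈ [14.0000, 80.0000])

|AB| ∈ {9}
|BC| ∈ {47}
|CD| ∈ {24}
|AC| ∈ [38, 56]
|BD| ∈ [23, 71]
|AD| ∈ [14, 80]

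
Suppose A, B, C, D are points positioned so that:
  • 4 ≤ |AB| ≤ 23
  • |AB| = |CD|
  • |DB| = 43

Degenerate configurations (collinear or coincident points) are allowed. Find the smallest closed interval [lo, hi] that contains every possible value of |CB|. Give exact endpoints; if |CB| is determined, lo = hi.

|CB| ∈ [20, 66]  (≈ [20.0000, 66.0000])

|AB| ∈ [4, 23]
|BD| ∈ {43}
|CD| ∈ [4, 23]
|AD| ∈ [20, 66]
|BC| ∈ [20, 66]
|AC| ∈ [0, 89]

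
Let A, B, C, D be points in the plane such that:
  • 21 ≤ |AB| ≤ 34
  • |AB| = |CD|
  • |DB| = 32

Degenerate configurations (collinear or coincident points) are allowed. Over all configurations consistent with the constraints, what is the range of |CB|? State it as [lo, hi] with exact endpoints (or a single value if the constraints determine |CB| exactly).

|AB| ∈ [21, 34]
|BD| ∈ {32}
|CD| ∈ [21, 34]
|AD| ∈ [0, 66]
|BC| ∈ [0, 66]
|AC| ∈ [0, 100]

|CB| ∈ [0, 66]  (≈ [0.0000, 66.0000])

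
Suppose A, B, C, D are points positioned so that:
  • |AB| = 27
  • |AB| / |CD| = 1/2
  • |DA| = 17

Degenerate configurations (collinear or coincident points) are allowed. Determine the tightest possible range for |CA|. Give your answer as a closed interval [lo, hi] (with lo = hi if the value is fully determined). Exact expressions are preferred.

|AB| ∈ {27}
|AD| ∈ {17}
|CD| ∈ {54}
|BD| ∈ [10, 44]
|AC| ∈ [37, 71]
|BC| ∈ [10, 98]

|CA| ∈ [37, 71]  (≈ [37.0000, 71.0000])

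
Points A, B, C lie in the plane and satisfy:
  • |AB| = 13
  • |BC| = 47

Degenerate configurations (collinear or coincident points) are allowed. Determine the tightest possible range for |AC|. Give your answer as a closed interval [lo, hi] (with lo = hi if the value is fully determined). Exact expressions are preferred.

|AB| ∈ {13}
|BC| ∈ {47}
|AC| ∈ [34, 60]

|AC| ∈ [34, 60]  (≈ [34.0000, 60.0000])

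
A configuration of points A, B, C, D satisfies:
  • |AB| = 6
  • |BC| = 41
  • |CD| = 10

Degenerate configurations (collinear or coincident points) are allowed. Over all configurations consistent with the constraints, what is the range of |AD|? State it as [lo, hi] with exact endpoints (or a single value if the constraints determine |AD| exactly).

|AB| ∈ {6}
|BC| ∈ {41}
|CD| ∈ {10}
|AC| ∈ [35, 47]
|BD| ∈ [31, 51]
|AD| ∈ [25, 57]

|AD| ∈ [25, 57]  (≈ [25.0000, 57.0000])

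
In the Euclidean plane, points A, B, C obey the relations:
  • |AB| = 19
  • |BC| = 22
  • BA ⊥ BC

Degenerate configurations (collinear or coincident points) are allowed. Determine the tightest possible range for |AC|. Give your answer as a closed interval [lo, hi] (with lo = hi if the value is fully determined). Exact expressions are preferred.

|AC| = 13·√(5)  (≈ 29.0689)

|AB| ∈ {19}
|BC| ∈ {22}
|AC| ∈ {13·√(5)}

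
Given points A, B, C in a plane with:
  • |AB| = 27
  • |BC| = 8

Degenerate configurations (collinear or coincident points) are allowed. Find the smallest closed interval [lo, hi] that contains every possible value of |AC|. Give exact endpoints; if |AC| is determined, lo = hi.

|AB| ∈ {27}
|BC| ∈ {8}
|AC| ∈ [19, 35]

|AC| ∈ [19, 35]  (≈ [19.0000, 35.0000])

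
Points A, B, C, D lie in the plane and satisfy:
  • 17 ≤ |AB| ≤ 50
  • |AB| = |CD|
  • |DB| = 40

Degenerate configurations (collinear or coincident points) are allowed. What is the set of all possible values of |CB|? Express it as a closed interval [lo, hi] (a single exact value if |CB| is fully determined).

|AB| ∈ [17, 50]
|BD| ∈ {40}
|CD| ∈ [17, 50]
|AD| ∈ [0, 90]
|BC| ∈ [0, 90]
|AC| ∈ [0, 140]

|CB| ∈ [0, 90]  (≈ [0.0000, 90.0000])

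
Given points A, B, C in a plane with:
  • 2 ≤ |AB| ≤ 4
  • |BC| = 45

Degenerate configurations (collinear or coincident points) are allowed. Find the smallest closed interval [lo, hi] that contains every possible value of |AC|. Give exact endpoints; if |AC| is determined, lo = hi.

|AC| ∈ [41, 49]  (≈ [41.0000, 49.0000])

|AB| ∈ [2, 4]
|BC| ∈ {45}
|AC| ∈ [41, 49]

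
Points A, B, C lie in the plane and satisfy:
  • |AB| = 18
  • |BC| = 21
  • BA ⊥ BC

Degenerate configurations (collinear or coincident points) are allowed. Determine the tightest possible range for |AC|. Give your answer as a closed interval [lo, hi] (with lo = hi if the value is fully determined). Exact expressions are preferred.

|AB| ∈ {18}
|BC| ∈ {21}
|AC| ∈ {3·√(85)}

|AC| = 3·√(85)  (≈ 27.6586)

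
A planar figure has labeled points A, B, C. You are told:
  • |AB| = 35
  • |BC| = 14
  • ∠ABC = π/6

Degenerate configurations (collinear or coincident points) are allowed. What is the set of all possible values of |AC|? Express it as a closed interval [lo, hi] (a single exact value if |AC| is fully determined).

|AC| = 7·√(29 - 10·√(3))  (≈ 23.9227)

|AB| ∈ {35}
|BC| ∈ {14}
|AC| ∈ {7·√(29 - 10·√(3))}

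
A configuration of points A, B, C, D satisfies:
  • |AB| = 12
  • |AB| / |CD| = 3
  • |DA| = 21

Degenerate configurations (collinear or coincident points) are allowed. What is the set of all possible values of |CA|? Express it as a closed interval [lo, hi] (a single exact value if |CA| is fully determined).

|AB| ∈ {12}
|AD| ∈ {21}
|CD| ∈ {4}
|BD| ∈ [9, 33]
|AC| ∈ [17, 25]
|BC| ∈ [5, 37]

|CA| ∈ [17, 25]  (≈ [17.0000, 25.0000])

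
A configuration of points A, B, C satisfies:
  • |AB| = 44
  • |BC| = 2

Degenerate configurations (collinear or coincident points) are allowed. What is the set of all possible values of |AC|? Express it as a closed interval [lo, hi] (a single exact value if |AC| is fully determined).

|AC| ∈ [42, 46]  (≈ [42.0000, 46.0000])

|AB| ∈ {44}
|BC| ∈ {2}
|AC| ∈ [42, 46]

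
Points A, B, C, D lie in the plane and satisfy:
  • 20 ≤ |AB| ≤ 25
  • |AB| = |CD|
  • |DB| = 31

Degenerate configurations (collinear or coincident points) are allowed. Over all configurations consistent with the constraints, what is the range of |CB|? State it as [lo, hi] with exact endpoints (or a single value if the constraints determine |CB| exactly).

|CB| ∈ [6, 56]  (≈ [6.0000, 56.0000])

|AB| ∈ [20, 25]
|BD| ∈ {31}
|CD| ∈ [20, 25]
|AD| ∈ [6, 56]
|BC| ∈ [6, 56]
|AC| ∈ [0, 81]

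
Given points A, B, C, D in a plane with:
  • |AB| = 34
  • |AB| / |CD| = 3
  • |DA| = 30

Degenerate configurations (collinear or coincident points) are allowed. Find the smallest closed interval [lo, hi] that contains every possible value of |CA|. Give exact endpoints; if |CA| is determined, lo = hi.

|CA| ∈ [56/3, 124/3]  (≈ [18.6667, 41.3333])

|AB| ∈ {34}
|AD| ∈ {30}
|CD| ∈ {34/3}
|BD| ∈ [4, 64]
|AC| ∈ [56/3, 124/3]
|BC| ∈ [0, 226/3]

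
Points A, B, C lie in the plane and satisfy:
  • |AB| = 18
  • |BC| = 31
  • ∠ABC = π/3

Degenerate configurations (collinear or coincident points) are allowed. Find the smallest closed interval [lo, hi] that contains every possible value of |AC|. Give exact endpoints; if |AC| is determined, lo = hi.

|AC| = √(727)  (≈ 26.9629)

|AB| ∈ {18}
|BC| ∈ {31}
|AC| ∈ {√(727)}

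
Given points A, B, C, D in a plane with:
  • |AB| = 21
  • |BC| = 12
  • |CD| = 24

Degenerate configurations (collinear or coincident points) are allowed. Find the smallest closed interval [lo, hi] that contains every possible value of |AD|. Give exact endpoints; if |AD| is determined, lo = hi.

|AD| ∈ [0, 57]  (≈ [0.0000, 57.0000])

|AB| ∈ {21}
|BC| ∈ {12}
|CD| ∈ {24}
|AC| ∈ [9, 33]
|BD| ∈ [12, 36]
|AD| ∈ [0, 57]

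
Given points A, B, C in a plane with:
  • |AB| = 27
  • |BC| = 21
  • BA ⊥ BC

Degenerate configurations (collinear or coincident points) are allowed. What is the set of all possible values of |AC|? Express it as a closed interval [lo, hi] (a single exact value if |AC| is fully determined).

|AB| ∈ {27}
|BC| ∈ {21}
|AC| ∈ {3·√(130)}

|AC| = 3·√(130)  (≈ 34.2053)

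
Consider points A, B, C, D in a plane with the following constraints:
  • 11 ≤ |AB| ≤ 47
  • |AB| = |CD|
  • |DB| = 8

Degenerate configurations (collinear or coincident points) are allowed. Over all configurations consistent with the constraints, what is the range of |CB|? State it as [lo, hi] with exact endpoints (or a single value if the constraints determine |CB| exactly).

|CB| ∈ [3, 55]  (≈ [3.0000, 55.0000])

|AB| ∈ [11, 47]
|BD| ∈ {8}
|CD| ∈ [11, 47]
|AD| ∈ [3, 55]
|BC| ∈ [3, 55]
|AC| ∈ [0, 102]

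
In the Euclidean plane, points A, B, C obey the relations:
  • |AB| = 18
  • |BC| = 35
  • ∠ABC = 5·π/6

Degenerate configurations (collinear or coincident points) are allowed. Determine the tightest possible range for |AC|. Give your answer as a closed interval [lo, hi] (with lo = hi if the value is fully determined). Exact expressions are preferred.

|AC| = √(630·√(3) + 1549)  (≈ 51.3828)

|AB| ∈ {18}
|BC| ∈ {35}
|AC| ∈ {√(630·√(3) + 1549)}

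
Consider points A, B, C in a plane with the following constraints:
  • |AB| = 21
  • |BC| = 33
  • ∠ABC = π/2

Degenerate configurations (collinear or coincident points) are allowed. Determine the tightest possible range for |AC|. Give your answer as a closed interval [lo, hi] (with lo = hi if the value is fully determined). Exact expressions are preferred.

|AB| ∈ {21}
|BC| ∈ {33}
|AC| ∈ {3·√(170)}

|AC| = 3·√(170)  (≈ 39.1152)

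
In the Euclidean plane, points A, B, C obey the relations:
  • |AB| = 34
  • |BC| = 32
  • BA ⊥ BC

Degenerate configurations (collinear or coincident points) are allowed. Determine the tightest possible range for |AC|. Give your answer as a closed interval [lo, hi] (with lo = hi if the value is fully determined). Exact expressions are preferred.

|AB| ∈ {34}
|BC| ∈ {32}
|AC| ∈ {2·√(545)}

|AC| = 2·√(545)  (≈ 46.6905)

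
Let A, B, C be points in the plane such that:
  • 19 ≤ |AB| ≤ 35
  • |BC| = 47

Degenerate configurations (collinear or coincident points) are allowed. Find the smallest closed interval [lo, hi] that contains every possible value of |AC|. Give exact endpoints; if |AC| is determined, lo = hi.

|AB| ∈ [19, 35]
|BC| ∈ {47}
|AC| ∈ [12, 82]

|AC| ∈ [12, 82]  (≈ [12.0000, 82.0000])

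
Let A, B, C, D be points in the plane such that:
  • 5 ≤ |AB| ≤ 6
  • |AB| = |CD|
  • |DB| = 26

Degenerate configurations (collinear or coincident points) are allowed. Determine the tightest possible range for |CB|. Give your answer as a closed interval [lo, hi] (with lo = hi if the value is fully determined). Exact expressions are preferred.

|CB| ∈ [20, 32]  (≈ [20.0000, 32.0000])

|AB| ∈ [5, 6]
|BD| ∈ {26}
|CD| ∈ [5, 6]
|AD| ∈ [20, 32]
|BC| ∈ [20, 32]
|AC| ∈ [14, 38]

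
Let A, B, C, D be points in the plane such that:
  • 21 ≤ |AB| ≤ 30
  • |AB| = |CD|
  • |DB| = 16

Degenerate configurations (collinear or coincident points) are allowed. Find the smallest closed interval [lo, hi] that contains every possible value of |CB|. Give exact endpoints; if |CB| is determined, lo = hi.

|CB| ∈ [5, 46]  (≈ [5.0000, 46.0000])

|AB| ∈ [21, 30]
|BD| ∈ {16}
|CD| ∈ [21, 30]
|AD| ∈ [5, 46]
|BC| ∈ [5, 46]
|AC| ∈ [0, 76]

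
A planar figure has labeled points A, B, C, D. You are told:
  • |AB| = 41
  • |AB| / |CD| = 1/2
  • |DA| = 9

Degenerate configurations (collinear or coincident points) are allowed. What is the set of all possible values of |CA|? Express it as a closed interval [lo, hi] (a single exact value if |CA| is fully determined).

|AB| ∈ {41}
|AD| ∈ {9}
|CD| ∈ {82}
|BD| ∈ [32, 50]
|AC| ∈ [73, 91]
|BC| ∈ [32, 132]

|CA| ∈ [73, 91]  (≈ [73.0000, 91.0000])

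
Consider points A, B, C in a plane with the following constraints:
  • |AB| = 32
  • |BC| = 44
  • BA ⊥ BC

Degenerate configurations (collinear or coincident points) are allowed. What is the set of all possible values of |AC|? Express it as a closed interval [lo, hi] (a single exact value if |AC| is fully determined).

|AB| ∈ {32}
|BC| ∈ {44}
|AC| ∈ {4·√(185)}

|AC| = 4·√(185)  (≈ 54.4059)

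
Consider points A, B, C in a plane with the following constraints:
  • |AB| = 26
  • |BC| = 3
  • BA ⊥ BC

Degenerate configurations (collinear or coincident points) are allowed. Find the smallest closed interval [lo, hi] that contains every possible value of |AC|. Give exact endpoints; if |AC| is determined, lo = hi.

|AC| = √(685)  (≈ 26.1725)

|AB| ∈ {26}
|BC| ∈ {3}
|AC| ∈ {√(685)}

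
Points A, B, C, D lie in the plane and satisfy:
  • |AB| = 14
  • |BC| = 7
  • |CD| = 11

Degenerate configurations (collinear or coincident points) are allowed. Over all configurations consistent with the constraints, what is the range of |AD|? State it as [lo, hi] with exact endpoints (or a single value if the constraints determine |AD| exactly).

|AB| ∈ {14}
|BC| ∈ {7}
|CD| ∈ {11}
|AC| ∈ [7, 21]
|BD| ∈ [4, 18]
|AD| ∈ [0, 32]

|AD| ∈ [0, 32]  (≈ [0.0000, 32.0000])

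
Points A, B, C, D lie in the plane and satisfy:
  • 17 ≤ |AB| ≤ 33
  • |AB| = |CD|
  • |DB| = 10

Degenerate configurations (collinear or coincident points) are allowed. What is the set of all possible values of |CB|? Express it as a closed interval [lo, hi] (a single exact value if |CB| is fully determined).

|CB| ∈ [7, 43]  (≈ [7.0000, 43.0000])

|AB| ∈ [17, 33]
|BD| ∈ {10}
|CD| ∈ [17, 33]
|AD| ∈ [7, 43]
|BC| ∈ [7, 43]
|AC| ∈ [0, 76]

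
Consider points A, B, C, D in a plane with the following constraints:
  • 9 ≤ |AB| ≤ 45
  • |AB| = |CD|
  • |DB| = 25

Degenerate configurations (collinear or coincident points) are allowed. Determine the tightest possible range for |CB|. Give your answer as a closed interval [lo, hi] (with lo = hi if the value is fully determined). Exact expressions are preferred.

|CB| ∈ [0, 70]  (≈ [0.0000, 70.0000])

|AB| ∈ [9, 45]
|BD| ∈ {25}
|CD| ∈ [9, 45]
|AD| ∈ [0, 70]
|BC| ∈ [0, 70]
|AC| ∈ [0, 115]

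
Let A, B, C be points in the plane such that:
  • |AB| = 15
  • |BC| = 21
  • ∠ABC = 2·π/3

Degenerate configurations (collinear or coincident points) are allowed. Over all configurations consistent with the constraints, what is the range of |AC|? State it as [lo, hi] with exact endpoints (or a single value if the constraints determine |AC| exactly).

|AB| ∈ {15}
|BC| ∈ {21}
|AC| ∈ {3·√(109)}

|AC| = 3·√(109)  (≈ 31.3209)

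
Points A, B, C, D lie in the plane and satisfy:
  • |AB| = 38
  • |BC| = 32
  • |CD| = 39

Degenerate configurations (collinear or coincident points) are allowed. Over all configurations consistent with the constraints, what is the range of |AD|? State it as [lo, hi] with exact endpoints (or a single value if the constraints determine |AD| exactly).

|AB| ∈ {38}
|BC| ∈ {32}
|CD| ∈ {39}
|AC| ∈ [6, 70]
|BD| ∈ [7, 71]
|AD| ∈ [0, 109]

|AD| ∈ [0, 109]  (≈ [0.0000, 109.0000])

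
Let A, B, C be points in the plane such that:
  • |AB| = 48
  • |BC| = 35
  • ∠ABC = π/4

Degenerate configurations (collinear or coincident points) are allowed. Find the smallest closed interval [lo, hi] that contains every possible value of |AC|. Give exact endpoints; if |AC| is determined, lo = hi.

|AC| = √(3529 - 1680·√(2))  (≈ 33.9576)

|AB| ∈ {48}
|BC| ∈ {35}
|AC| ∈ {√(3529 - 1680·√(2))}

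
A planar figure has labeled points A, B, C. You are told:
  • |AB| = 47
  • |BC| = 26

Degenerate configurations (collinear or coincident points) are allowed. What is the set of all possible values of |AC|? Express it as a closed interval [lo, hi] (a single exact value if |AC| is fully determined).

|AC| ∈ [21, 73]  (≈ [21.0000, 73.0000])

|AB| ∈ {47}
|BC| ∈ {26}
|AC| ∈ [21, 73]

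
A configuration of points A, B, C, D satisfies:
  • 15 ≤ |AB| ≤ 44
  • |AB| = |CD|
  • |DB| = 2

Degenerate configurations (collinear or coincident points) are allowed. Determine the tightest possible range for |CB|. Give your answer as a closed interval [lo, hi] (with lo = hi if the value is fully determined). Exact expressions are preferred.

|AB| ∈ [15, 44]
|BD| ∈ {2}
|CD| ∈ [15, 44]
|AD| ∈ [13, 46]
|BC| ∈ [13, 46]
|AC| ∈ [0, 90]

|CB| ∈ [13, 46]  (≈ [13.0000, 46.0000])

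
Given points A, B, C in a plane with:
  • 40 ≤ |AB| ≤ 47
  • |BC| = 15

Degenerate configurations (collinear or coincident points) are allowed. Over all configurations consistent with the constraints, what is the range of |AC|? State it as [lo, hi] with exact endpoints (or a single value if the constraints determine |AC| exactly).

|AB| ∈ [40, 47]
|BC| ∈ {15}
|AC| ∈ [25, 62]

|AC| ∈ [25, 62]  (≈ [25.0000, 62.0000])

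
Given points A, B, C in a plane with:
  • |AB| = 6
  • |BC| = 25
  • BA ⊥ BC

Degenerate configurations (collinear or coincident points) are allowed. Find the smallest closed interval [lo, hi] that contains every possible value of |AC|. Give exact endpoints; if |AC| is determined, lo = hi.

|AC| = √(661)  (≈ 25.7099)

|AB| ∈ {6}
|BC| ∈ {25}
|AC| ∈ {√(661)}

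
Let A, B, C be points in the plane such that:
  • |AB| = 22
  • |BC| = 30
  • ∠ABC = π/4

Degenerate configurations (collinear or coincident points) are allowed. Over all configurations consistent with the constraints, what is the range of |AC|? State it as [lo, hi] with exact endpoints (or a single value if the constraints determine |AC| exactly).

|AB| ∈ {22}
|BC| ∈ {30}
|AC| ∈ {2·√(346 - 165·√(2))}

|AC| = 2·√(346 - 165·√(2))  (≈ 21.2278)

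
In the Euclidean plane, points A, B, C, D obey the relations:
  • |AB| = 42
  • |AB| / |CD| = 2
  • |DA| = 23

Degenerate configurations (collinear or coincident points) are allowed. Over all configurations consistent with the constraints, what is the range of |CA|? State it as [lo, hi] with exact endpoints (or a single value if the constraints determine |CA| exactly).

|CA| ∈ [2, 44]  (≈ [2.0000, 44.0000])

|AB| ∈ {42}
|AD| ∈ {23}
|CD| ∈ {21}
|BD| ∈ [19, 65]
|AC| ∈ [2, 44]
|BC| ∈ [0, 86]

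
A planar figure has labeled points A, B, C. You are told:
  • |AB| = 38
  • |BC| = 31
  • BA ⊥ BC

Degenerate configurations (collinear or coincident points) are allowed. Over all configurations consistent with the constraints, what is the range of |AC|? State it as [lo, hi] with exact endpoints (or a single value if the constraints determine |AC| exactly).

|AC| = √(2405)  (≈ 49.0408)

|AB| ∈ {38}
|BC| ∈ {31}
|AC| ∈ {√(2405)}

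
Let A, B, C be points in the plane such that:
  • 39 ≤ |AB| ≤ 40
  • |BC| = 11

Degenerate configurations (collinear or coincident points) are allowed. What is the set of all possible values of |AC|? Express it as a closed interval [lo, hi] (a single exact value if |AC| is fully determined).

|AC| ∈ [28, 51]  (≈ [28.0000, 51.0000])

|AB| ∈ [39, 40]
|BC| ∈ {11}
|AC| ∈ [28, 51]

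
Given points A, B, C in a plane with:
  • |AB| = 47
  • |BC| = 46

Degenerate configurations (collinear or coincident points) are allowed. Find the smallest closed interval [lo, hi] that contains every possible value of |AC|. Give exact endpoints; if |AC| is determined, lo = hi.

|AB| ∈ {47}
|BC| ∈ {46}
|AC| ∈ [1, 93]

|AC| ∈ [1, 93]  (≈ [1.0000, 93.0000])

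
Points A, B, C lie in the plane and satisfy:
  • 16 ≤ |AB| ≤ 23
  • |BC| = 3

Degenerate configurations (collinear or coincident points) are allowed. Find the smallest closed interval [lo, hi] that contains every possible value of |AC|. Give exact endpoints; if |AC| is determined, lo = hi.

|AB| ∈ [16, 23]
|BC| ∈ {3}
|AC| ∈ [13, 26]

|AC| ∈ [13, 26]  (≈ [13.0000, 26.0000])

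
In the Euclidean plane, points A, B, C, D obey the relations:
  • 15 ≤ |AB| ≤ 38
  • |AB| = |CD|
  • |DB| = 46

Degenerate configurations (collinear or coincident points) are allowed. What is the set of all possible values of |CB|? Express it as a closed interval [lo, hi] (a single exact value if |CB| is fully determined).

|CB| ∈ [8, 84]  (≈ [8.0000, 84.0000])

|AB| ∈ [15, 38]
|BD| ∈ {46}
|CD| ∈ [15, 38]
|AD| ∈ [8, 84]
|BC| ∈ [8, 84]
|AC| ∈ [0, 122]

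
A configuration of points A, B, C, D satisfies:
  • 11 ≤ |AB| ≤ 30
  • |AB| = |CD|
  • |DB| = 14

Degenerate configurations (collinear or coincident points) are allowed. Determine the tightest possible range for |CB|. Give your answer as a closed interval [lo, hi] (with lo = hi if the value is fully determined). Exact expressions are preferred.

|CB| ∈ [0, 44]  (≈ [0.0000, 44.0000])

|AB| ∈ [11, 30]
|BD| ∈ {14}
|CD| ∈ [11, 30]
|AD| ∈ [0, 44]
|BC| ∈ [0, 44]
|AC| ∈ [0, 74]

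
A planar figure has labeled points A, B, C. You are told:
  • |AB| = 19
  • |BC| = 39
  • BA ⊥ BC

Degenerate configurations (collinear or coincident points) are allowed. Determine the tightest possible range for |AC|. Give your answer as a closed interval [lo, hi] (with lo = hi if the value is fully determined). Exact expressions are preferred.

|AC| = √(1882)  (≈ 43.3820)

|AB| ∈ {19}
|BC| ∈ {39}
|AC| ∈ {√(1882)}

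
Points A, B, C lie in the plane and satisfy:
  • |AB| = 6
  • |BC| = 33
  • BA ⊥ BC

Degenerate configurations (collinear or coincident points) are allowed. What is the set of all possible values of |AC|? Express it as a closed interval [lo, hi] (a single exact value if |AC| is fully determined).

|AB| ∈ {6}
|BC| ∈ {33}
|AC| ∈ {15·√(5)}

|AC| = 15·√(5)  (≈ 33.5410)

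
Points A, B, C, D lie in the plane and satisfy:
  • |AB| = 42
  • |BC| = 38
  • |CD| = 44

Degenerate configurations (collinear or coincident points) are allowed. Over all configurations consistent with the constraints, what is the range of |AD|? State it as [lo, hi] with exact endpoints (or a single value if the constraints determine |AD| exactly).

|AD| ∈ [0, 124]  (≈ [0.0000, 124.0000])

|AB| ∈ {42}
|BC| ∈ {38}
|CD| ∈ {44}
|AC| ∈ [4, 80]
|BD| ∈ [6, 82]
|AD| ∈ [0, 124]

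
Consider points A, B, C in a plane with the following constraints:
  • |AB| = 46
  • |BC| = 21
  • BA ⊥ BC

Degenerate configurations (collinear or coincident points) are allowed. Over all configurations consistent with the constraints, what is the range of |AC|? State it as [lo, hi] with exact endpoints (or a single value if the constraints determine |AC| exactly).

|AC| = √(2557)  (≈ 50.5668)

|AB| ∈ {46}
|BC| ∈ {21}
|AC| ∈ {√(2557)}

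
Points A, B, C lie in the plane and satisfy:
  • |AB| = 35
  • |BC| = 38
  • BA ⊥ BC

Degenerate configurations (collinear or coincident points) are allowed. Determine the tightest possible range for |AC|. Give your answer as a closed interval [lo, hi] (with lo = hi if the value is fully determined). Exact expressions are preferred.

|AB| ∈ {35}
|BC| ∈ {38}
|AC| ∈ {√(2669)}

|AC| = √(2669)  (≈ 51.6624)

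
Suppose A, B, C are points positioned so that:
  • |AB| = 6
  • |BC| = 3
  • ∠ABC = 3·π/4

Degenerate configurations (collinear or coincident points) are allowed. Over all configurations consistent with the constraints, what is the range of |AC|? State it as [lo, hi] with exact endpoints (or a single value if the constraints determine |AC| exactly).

|AC| = 3·√(2·√(2) + 5)  (≈ 8.3938)

|AB| ∈ {6}
|BC| ∈ {3}
|AC| ∈ {3·√(2·√(2) + 5)}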